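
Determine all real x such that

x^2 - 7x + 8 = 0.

x = 1.4384 or x = 5.5616

Discriminant: (-7)^2 - 4*1*8 = 17.
Quadratic formula: x = (7 +/- sqrt(17)) / 2.
So x = sqrt(17)/2 + 7/2 ~= 5.5616 or x = 7/2 - sqrt(17)/2 ~= 1.4384.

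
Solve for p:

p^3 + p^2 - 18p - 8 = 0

Possible rational roots are divisors of -8. Testing p = 4 gives 0, so (p - 4) is a factor.
Divide: p^3 + p^2 - 18p - 8 = (p - 4)(p^2 + 5p + 2).
Apply the quadratic formula to p^2 + 5p + 2 = 0: p = (-5 +/- sqrt(17))/2, i.e. p ~= -0.4384 or p ~= -4.5616.

p = -4.5616 or p = -0.4384 or p = 4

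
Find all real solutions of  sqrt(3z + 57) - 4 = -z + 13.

z = 8

Isolate the radical: sqrt(3z + 57) = -z + 17.
Square both sides: 3z + 57 = (-z + 17)^2.
Expand and rearrange: z^2 - 37z + 232 = 0.
Solving gives z = 29 or z = 8.
Check each candidate in the original equation:
  z = 29: sqrt(144) = 12, while -z + 17 = -12 — extraneous.
  z = 8: sqrt(81) = 9, while -z + 17 = 9 — valid.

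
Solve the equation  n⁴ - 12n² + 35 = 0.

Let u = n². The equation becomes u² - 12u + 35 = 0.
Factor: (u - 7)(u - 5) = 0, so u = 7 or u = 5.
n² = 7 gives n = ±√(7) ≈ ±2.6458.
n² = 5 gives n = ±√(5) ≈ ±2.2361.

n = -2.6458 or n = -2.2361 or n = 2.2361 or n = 2.6458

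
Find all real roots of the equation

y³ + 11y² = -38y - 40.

Rearrange: y³ + 11y² + 38y + 40 = 0.
Possible rational roots are divisors of 40. Testing y = -4 gives 0, so (y + 4) is a factor.
Divide: y³ + 11y² + 38y + 40 = (y + 4)(y² + 7y + 10).
Factor the quadratic: y = -2 or y = -5.

y = -5 or y = -4 or y = -2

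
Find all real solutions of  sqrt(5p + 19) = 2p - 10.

Square both sides: 5p + 19 = (2p - 10)^2.
Expand and rearrange: 4p^2 - 45p + 81 = 0.
Solving gives p = 9 or p = 2.25.
Check each candidate in the original equation:
  p = 9: sqrt(64) = 8, while 2p - 10 = 8 — valid.
  p = 2.25: sqrt(30.25) = 5.5, while 2p - 10 = -5.5 — extraneous.

p = 9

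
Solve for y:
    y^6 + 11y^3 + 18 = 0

y = -2.0801 or y = -1.2599

Let u = y^3. The equation becomes u^2 + 11u + 18 = 0.
Factor: (u + 9)(u + 2) = 0, so u = -9 or u = -2.
y^3 = -9 gives y = -(9)^(1/3) ~= -2.0801.
y^3 = -2 gives y = -(2)^(1/3) ~= -1.2599.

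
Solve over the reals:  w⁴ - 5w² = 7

Let u = w². The equation becomes u² - 5u - 7 = 0.
By the quadratic formula, u = 5/2 + √(53)/2 or u = 5/2 - √(53)/2.
w² = 5/2 + √(53)/2 gives w = ±√(5/2 + √(53)/2) ≈ ±2.4779.
w² = 5/2 - √(53)/2 < 0 has no real solution.

w = -2.4779 or w = 2.4779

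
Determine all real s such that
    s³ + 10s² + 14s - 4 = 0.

s = -8.2426 or s = -2 or s = 0.2426

Possible rational roots are divisors of -4. Testing s = -2 gives 0, so (s + 2) is a factor.
Divide: s³ + 10s² + 14s - 4 = (s + 2)(s² + 8s - 2).
Apply the quadratic formula to s² + 8s - 2 = 0: s = (-8 ± √72)/2, i.e. s ≈ 0.2426 or s ≈ -8.2426.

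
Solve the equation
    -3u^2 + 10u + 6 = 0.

Discriminant: (10)^2 - 4*(-3)*6 = 172.
Quadratic formula: u = (-10 +/- sqrt(172)) / (-6).
So u = 5/3 - sqrt(43)/3 ~= -0.5191 or u = 5/3 + sqrt(43)/3 ~= 3.8525.

u = -0.5191 or u = 3.8525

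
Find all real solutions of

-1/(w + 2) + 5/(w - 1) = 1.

Multiply both sides by (w + 2)(w - 1):
-(w - 1) + 5(w + 2) = (w + 2)(w - 1).
Expand and collect terms: w^2 - 3w - 13 = 0.
By the quadratic formula, w = (3 +/- sqrt(61)) / 2, so w ~= 5.4051 or w ~= -2.4051.
Neither value makes a denominator zero (w != -2, w != 1), so both are valid.

w = -2.4051 or w = 5.4051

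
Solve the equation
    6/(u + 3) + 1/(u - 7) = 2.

Multiply both sides by (u + 3)(u - 7):
6(u - 7) + (u + 3) = 2(u + 3)(u - 7).
Expand and collect terms: 2u^2 - 15u - 3 = 0.
By the quadratic formula, u = (15 +/- sqrt(249)) / 4, so u ~= 7.6949 or u ~= -0.1949.
Neither value makes a denominator zero (u != -3, u != 7), so both are valid.

u = -0.1949 or u = 7.6949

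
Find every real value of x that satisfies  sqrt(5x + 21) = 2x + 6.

Square both sides: 5x + 21 = (2x + 6)^2.
Expand and rearrange: 4x^2 + 19x + 15 = 0.
Solving gives x = -1 or x = -3.75.
Check each candidate in the original equation:
  x = -1: sqrt(16) = 4, while 2x + 6 = 4 — valid.
  x = -3.75: sqrt(2.25) = 1.5, while 2x + 6 = -1.5 — extraneous.

x = -1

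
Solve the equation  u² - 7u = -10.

u = 2 or u = 5

Bring every term to one side: u² - 7u + 10 = 0.
Factor: (u - 5)(u - 2) = 0.
So u = 5 or u = 2.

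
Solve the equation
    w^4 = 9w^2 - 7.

Let u = w^2. The equation becomes u^2 - 9u + 7 = 0.
By the quadratic formula, u = sqrt(53)/2 + 9/2 or u = 9/2 - sqrt(53)/2.
w^2 = sqrt(53)/2 + 9/2 gives w = +/-sqrt(sqrt(53)/2 + 9/2) ~= +/-2.8531.
w^2 = 9/2 - sqrt(53)/2 gives w = +/-sqrt(9/2 - sqrt(53)/2) ~= +/-0.9273.

w = -2.8531 or w = -0.9273 or w = 0.9273 or w = 2.8531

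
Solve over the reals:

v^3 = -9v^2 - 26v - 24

Rearrange: v^3 + 9v^2 + 26v + 24 = 0.
Possible rational roots are divisors of 24. Testing v = -2 gives 0, so (v + 2) is a factor.
Divide: v^3 + 9v^2 + 26v + 24 = (v + 2)(v^2 + 7v + 12).
Factor the quadratic: v = -3 or v = -4.

v = -4 or v = -3 or v = -2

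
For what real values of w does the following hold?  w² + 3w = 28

w = -7 or w = 4

Bring every term to one side: w² + 3w - 28 = 0.
Factor: (w + 7)(w - 4) = 0.
So w = -7 or w = 4.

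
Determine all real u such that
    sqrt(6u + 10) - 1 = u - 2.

u = 9

Isolate the radical: sqrt(6u + 10) = u - 1.
Square both sides: 6u + 10 = (u - 1)^2.
Expand and rearrange: u^2 - 8u - 9 = 0.
Solving gives u = 9 or u = -1.
Check each candidate in the original equation:
  u = 9: sqrt(64) = 8, while u - 1 = 8 — valid.
  u = -1: sqrt(4) = 2, while u - 1 = -2 — extraneous.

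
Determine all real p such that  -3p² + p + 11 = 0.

p = -1.7554 or p = 2.0888

Discriminant: (1)² − 4·(-3)·11 = 133.
Quadratic formula: p = (-1 ± √133) / (-6).
So p = 1/6 - √(133)/6 ≈ -1.7554 or p = 1/6 + √(133)/6 ≈ 2.0888.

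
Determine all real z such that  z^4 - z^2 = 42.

Let u = z^2. The equation becomes u^2 - u - 42 = 0.
Factor: (u - 7)(u + 6) = 0, so u = 7 or u = -6.
z^2 = 7 gives z = +/-sqrt(7) ~= +/-2.6458.
z^2 = -6 < 0 has no real solution.

z = -2.6458 or z = 2.6458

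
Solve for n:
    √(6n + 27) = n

Square both sides: 6n + 27 = (n)².
Expand and rearrange: n² - 6n - 27 = 0.
Solving gives n = 9 or n = -3.
Check each candidate in the original equation:
  n = 9: √(81) = 9, while n = 9 — valid.
  n = -3: √(9) = 3, while n = -3 — extraneous.

n = 9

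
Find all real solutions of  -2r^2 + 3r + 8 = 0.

Discriminant: (3)^2 - 4*(-2)*8 = 73.
Quadratic formula: r = (-3 +/- sqrt(73)) / (-4).
So r = 3/4 - sqrt(73)/4 ~= -1.386 or r = 3/4 + sqrt(73)/4 ~= 2.886.

r = -1.386 or r = 2.886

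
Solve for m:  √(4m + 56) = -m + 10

m = 2

Square both sides: 4m + 56 = (-m + 10)².
Expand and rearrange: m² - 24m + 44 = 0.
Solving gives m = 22 or m = 2.
Check each candidate in the original equation:
  m = 22: √(144) = 12, while -m + 10 = -12 — extraneous.
  m = 2: √(64) = 8, while -m + 10 = 8 — valid.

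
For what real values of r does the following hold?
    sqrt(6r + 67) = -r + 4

Square both sides: 6r + 67 = (-r + 4)^2.
Expand and rearrange: r^2 - 14r - 51 = 0.
Solving gives r = 17 or r = -3.
Check each candidate in the original equation:
  r = 17: sqrt(169) = 13, while -r + 4 = -13 — extraneous.
  r = -3: sqrt(49) = 7, while -r + 4 = 7 — valid.

r = -3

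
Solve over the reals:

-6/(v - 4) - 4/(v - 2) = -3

v = 2.5585 or v = 6.7749

Multiply both sides by (v - 4)(v - 2):
-6(v - 2) - 4(v - 4) = -3(v - 4)(v - 2).
Expand and collect terms: -3v^2 + 28v - 52 = 0.
By the quadratic formula, v = (-28 +/- sqrt(160)) / -6, so v ~= 2.5585 or v ~= 6.7749.
Neither value makes a denominator zero (v != 4, v != 2), so both are valid.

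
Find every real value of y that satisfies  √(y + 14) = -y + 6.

Square both sides: y + 14 = (-y + 6)².
Expand and rearrange: y² - 13y + 22 = 0.
Solving gives y = 11 or y = 2.
Check each candidate in the original equation:
  y = 11: √(25) = 5, while -y + 6 = -5 — extraneous.
  y = 2: √(16) = 4, while -y + 6 = 4 — valid.

y = 2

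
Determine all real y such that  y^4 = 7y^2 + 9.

y = -2.8478 or y = 2.8478

Let u = y^2. The equation becomes u^2 - 7u - 9 = 0.
By the quadratic formula, u = 7/2 + sqrt(85)/2 or u = 7/2 - sqrt(85)/2.
y^2 = 7/2 + sqrt(85)/2 gives y = +/-sqrt(7/2 + sqrt(85)/2) ~= +/-2.8478.
y^2 = 7/2 - sqrt(85)/2 < 0 has no real solution.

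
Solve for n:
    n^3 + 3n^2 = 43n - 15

Rearrange: n^3 + 3n^2 - 43n + 15 = 0.
Possible rational roots are divisors of 15. Testing n = 5 gives 0, so (n - 5) is a factor.
Divide: n^3 + 3n^2 - 43n + 15 = (n - 5)(n^2 + 8n - 3).
Apply the quadratic formula to n^2 + 8n - 3 = 0: n = (-8 +/- sqrt(76))/2, i.e. n ~= 0.3589 or n ~= -8.3589.

n = -8.3589 or n = 0.3589 or n = 5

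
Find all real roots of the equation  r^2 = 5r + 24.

r = -3 or r = 8

Bring every term to one side: r^2 - 5r - 24 = 0.
Factor: (r + 3)(r - 8) = 0.
So r = -3 or r = 8.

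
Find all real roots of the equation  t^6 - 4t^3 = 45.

t = -1.71 or t = 2.0801

Let u = t^3. The equation becomes u^2 - 4u - 45 = 0.
Factor: (u - 9)(u + 5) = 0, so u = 9 or u = -5.
t^3 = 9 gives t = (9)^(1/3) ~= 2.0801.
t^3 = -5 gives t = -(5)^(1/3) ~= -1.71.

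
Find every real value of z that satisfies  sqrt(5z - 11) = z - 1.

Square both sides: 5z - 11 = (z - 1)^2.
Expand and rearrange: z^2 - 7z + 12 = 0.
Solving gives z = 4 or z = 3.
Check each candidate in the original equation:
  z = 4: sqrt(9) = 3, while z - 1 = 3 — valid.
  z = 3: sqrt(4) = 2, while z - 1 = 2 — valid.

z = 3 or z = 4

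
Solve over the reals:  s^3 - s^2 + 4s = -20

s = -2

Rearrange: s^3 - s^2 + 4s + 20 = 0.
Possible rational roots are divisors of 20. Testing s = -2 gives 0, so (s + 2) is a factor.
Divide: s^3 - s^2 + 4s + 20 = (s + 2)(s^2 - 3s + 10).
The quadratic s^2 - 3s + 10 has discriminant -31 < 0, so no further real roots.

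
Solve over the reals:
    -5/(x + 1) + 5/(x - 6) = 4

x = -2.0826 or x = 7.0826

Multiply both sides by (x + 1)(x - 6):
-5(x - 6) + 5(x + 1) = 4(x + 1)(x - 6).
Expand and collect terms: 4x^2 - 20x - 59 = 0.
By the quadratic formula, x = (20 +/- sqrt(1344)) / 8, so x ~= 7.0826 or x ~= -2.0826.
Neither value makes a denominator zero (x != -1, x != 6), so both are valid.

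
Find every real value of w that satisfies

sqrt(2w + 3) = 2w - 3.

w = 3

Square both sides: 2w + 3 = (2w - 3)^2.
Expand and rearrange: 4w^2 - 14w + 6 = 0.
Solving gives w = 3 or w = 0.5.
Check each candidate in the original equation:
  w = 3: sqrt(9) = 3, while 2w - 3 = 3 — valid.
  w = 0.5: sqrt(4) = 2, while 2w - 3 = -2 — extraneous.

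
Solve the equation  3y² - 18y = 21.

Bring every term to one side: 3y² - 18y - 21 = 0.
Factor: 3(y + 1)(y - 7) = 0.
So y = -1 or y = 7.

y = -1 or y = 7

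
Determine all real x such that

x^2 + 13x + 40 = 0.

Factor: (x + 8)(x + 5) = 0.
So x = -8 or x = -5.

x = -8 or x = -5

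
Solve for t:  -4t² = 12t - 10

t = -3.6794 or t = 0.6794

Rearrange to standard form: -4t² - 12t + 10 = 0.
Discriminant: (-12)² − 4·(-4)·10 = 304.
Quadratic formula: t = (12 ± √304) / (-8).
So t = -√(19)/2 - 3/2 ≈ -3.6794 or t = -3/2 + √(19)/2 ≈ 0.6794.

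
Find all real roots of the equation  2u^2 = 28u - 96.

u = 6 or u = 8

Bring every term to one side: 2u^2 - 28u + 96 = 0.
Factor: 2(u - 8)(u - 6) = 0.
So u = 8 or u = 6.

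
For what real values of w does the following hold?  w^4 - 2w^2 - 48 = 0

Let u = w^2. The equation becomes u^2 - 2u - 48 = 0.
Factor: (u + 6)(u - 8) = 0, so u = -6 or u = 8.
w^2 = -6 < 0 has no real solution.
w^2 = 8 gives w = +/-2*sqrt(2) ~= +/-2.8284.

w = -2.8284 or w = 2.8284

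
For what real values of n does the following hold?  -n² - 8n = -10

n = -9.099 or n = 1.099

Rearrange to standard form: -n² - 8n + 10 = 0.
Discriminant: (-8)² − 4·(-1)·10 = 104.
Quadratic formula: n = (8 ± √104) / (-2).
So n = -√(26) - 4 ≈ -9.099 or n = -4 + √(26) ≈ 1.099.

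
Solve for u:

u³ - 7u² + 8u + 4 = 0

Possible rational roots are divisors of 4. Testing u = 2 gives 0, so (u - 2) is a factor.
Divide: u³ - 7u² + 8u + 4 = (u - 2)(u² - 5u - 2).
Apply the quadratic formula to u² - 5u - 2 = 0: u = (5 ± √33)/2, i.e. u ≈ 5.3723 or u ≈ -0.3723.

u = -0.3723 or u = 2 or u = 5.3723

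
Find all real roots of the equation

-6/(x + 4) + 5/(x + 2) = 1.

x = -7 or x = 0

Multiply both sides by (x + 4)(x + 2):
-6(x + 2) + 5(x + 4) = (x + 4)(x + 2).
Expand and collect terms: x² + 7x = 0.
Factor or apply the quadratic formula: x = 0 or x = -7.
Neither value makes a denominator zero (x ≠ -4, x ≠ -2), so both are valid.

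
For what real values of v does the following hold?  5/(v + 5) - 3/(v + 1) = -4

v = -6.0895 or v = -0.4105

Multiply both sides by (v + 5)(v + 1):
5(v + 1) - 3(v + 5) = -4(v + 5)(v + 1).
Expand and collect terms: -4v² - 26v - 10 = 0.
By the quadratic formula, v = (26 ± √516) / -8, so v ≈ -6.0895 or v ≈ -0.4105.
Neither value makes a denominator zero (v ≠ -5, v ≠ -1), so both are valid.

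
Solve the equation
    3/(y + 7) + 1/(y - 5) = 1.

Multiply both sides by (y + 7)(y - 5):
3(y - 5) + (y + 7) = (y + 7)(y - 5).
Expand and collect terms: y² - 2y - 27 = 0.
By the quadratic formula, y = (2 ± √112) / 2, so y ≈ 6.2915 or y ≈ -4.2915.
Neither value makes a denominator zero (y ≠ -7, y ≠ 5), so both are valid.

y = -4.2915 or y = 6.2915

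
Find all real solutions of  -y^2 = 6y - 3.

y = -6.4641 or y = 0.4641

Rearrange to standard form: -y^2 - 6y + 3 = 0.
Discriminant: (-6)^2 - 4*(-1)*3 = 48.
Quadratic formula: y = (6 +/- sqrt(48)) / (-2).
So y = -2*sqrt(3) - 3 ~= -6.4641 or y = -3 + 2*sqrt(3) ~= 0.4641.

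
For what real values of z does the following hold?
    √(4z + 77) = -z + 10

z = 1

Square both sides: 4z + 77 = (-z + 10)².
Expand and rearrange: z² - 24z + 23 = 0.
Solving gives z = 23 or z = 1.
Check each candidate in the original equation:
  z = 23: √(169) = 13, while -z + 10 = -13 — extraneous.
  z = 1: √(81) = 9, while -z + 10 = 9 — valid.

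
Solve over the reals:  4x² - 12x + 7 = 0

Discriminant: (-12)² − 4·4·7 = 32.
Quadratic formula: x = (12 ± √32) / 8.
So x = √(2)/2 + 3/2 ≈ 2.2071 or x = 3/2 - √(2)/2 ≈ 0.7929.

x = 0.7929 or x = 2.2071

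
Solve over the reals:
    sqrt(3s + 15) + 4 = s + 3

Isolate the radical: sqrt(3s + 15) = s - 1.
Square both sides: 3s + 15 = (s - 1)^2.
Expand and rearrange: s^2 - 5s - 14 = 0.
Solving gives s = 7 or s = -2.
Check each candidate in the original equation:
  s = 7: sqrt(36) = 6, while s - 1 = 6 — valid.
  s = -2: sqrt(9) = 3, while s - 1 = -3 — extraneous.

s = 7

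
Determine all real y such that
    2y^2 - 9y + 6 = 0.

Discriminant: (-9)^2 - 4*2*6 = 33.
Quadratic formula: y = (9 +/- sqrt(33)) / 4.
So y = sqrt(33)/4 + 9/4 ~= 3.6861 or y = 9/4 - sqrt(33)/4 ~= 0.8139.

y = 0.8139 or y = 3.6861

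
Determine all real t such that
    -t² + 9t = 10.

t = 1.2984 or t = 7.7016

Rearrange to standard form: -t² + 9t - 10 = 0.
Discriminant: (9)² − 4·(-1)·(-10) = 41.
Quadratic formula: t = (-9 ± √41) / (-2).
So t = 9/2 - √(41)/2 ≈ 1.2984 or t = √(41)/2 + 9/2 ≈ 7.7016.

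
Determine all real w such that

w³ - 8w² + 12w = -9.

w = -0.5414 or w = 3 or w = 5.5414

Rearrange: w³ - 8w² + 12w + 9 = 0.
Possible rational roots are divisors of 9. Testing w = 3 gives 0, so (w - 3) is a factor.
Divide: w³ - 8w² + 12w + 9 = (w - 3)(w² - 5w - 3).
Apply the quadratic formula to w² - 5w - 3 = 0: w = (5 ± √37)/2, i.e. w ≈ 5.5414 or w ≈ -0.5414.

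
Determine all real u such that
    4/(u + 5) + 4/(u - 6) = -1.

Multiply both sides by (u + 5)(u - 6):
4(u - 6) + 4(u + 5) = -(u + 5)(u - 6).
Expand and collect terms: -u² - 7u + 34 = 0.
By the quadratic formula, u = (7 ± √185) / -2, so u ≈ -10.3007 or u ≈ 3.3007.
Neither value makes a denominator zero (u ≠ -5, u ≠ 6), so both are valid.

u = -10.3007 or u = 3.3007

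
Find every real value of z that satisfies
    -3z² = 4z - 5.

Rearrange to standard form: -3z² - 4z + 5 = 0.
Discriminant: (-4)² − 4·(-3)·5 = 76.
Quadratic formula: z = (4 ± √76) / (-6).
So z = -√(19)/3 - 2/3 ≈ -2.1196 or z = -2/3 + √(19)/3 ≈ 0.7863.

z = -2.1196 or z = 0.7863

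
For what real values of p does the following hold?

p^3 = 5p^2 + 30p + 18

Rearrange: p^3 - 5p^2 - 30p - 18 = 0.
Possible rational roots are divisors of -18. Testing p = -3 gives 0, so (p + 3) is a factor.
Divide: p^3 - 5p^2 - 30p - 18 = (p + 3)(p^2 - 8p - 6).
Apply the quadratic formula to p^2 - 8p - 6 = 0: p = (8 +/- sqrt(88))/2, i.e. p ~= 8.6904 or p ~= -0.6904.

p = -3 or p = -0.6904 or p = 8.6904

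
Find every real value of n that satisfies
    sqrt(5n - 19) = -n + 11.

Square both sides: 5n - 19 = (-n + 11)^2.
Expand and rearrange: n^2 - 27n + 140 = 0.
Solving gives n = 20 or n = 7.
Check each candidate in the original equation:
  n = 20: sqrt(81) = 9, while -n + 11 = -9 — extraneous.
  n = 7: sqrt(16) = 4, while -n + 11 = 4 — valid.

n = 7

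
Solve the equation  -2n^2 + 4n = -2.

Rearrange to standard form: -2n^2 + 4n + 2 = 0.
Discriminant: (4)^2 - 4*(-2)*2 = 32.
Quadratic formula: n = (-4 +/- sqrt(32)) / (-4).
So n = 1 - sqrt(2) ~= -0.4142 or n = 1 + sqrt(2) ~= 2.4142.

n = -0.4142 or n = 2.4142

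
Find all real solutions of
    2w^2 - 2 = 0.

w = -1 or w = 1

Factor: 2(w + 1)(w - 1) = 0.
So w = -1 or w = 1.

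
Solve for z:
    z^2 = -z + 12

Bring every term to one side: z^2 + z - 12 = 0.
Factor: (z - 3)(z + 4) = 0.
So z = 3 or z = -4.

z = -4 or z = 3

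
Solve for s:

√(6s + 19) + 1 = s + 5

Isolate the radical: √(6s + 19) = s + 4.
Square both sides: 6s + 19 = (s + 4)².
Expand and rearrange: s² + 2s - 3 = 0.
Solving gives s = 1 or s = -3.
Check each candidate in the original equation:
  s = 1: √(25) = 5, while s + 4 = 5 — valid.
  s = -3: √(1) = 1, while s + 4 = 1 — valid.

s = -3 or s = 1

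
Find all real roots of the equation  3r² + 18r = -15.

r = -5 or r = -1

Bring every term to one side: 3r² + 18r + 15 = 0.
Factor: 3(r + 5)(r + 1) = 0.
So r = -5 or r = -1.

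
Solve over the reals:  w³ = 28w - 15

Rearrange: w³ - 28w + 15 = 0.
Possible rational roots are divisors of 15. Testing w = 5 gives 0, so (w - 5) is a factor.
Divide: w³ - 28w + 15 = (w - 5)(w² + 5w - 3).
Apply the quadratic formula to w² + 5w - 3 = 0: w = (-5 ± √37)/2, i.e. w ≈ 0.5414 or w ≈ -5.5414.

w = -5.5414 or w = 0.5414 or w = 5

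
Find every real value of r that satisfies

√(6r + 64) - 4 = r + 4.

Isolate the radical: √(6r + 64) = r + 8.
Square both sides: 6r + 64 = (r + 8)².
Expand and rearrange: r² + 10r = 0.
Solving gives r = 0 or r = -10.
Check each candidate in the original equation:
  r = 0: √(64) = 8, while r + 8 = 8 — valid.
  r = -10: √(4) = 2, while r + 8 = -2 — extraneous.

r = 0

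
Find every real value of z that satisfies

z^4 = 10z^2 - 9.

Let u = z^2. The equation becomes u^2 - 10u + 9 = 0.
Factor: (u - 1)(u - 9) = 0, so u = 1 or u = 9.
z^2 = 1 gives z = +/-1.
z^2 = 9 gives z = +/-3.

z = -3 or z = -1 or z = 1 or z = 3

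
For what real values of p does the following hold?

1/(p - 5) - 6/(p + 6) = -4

Multiply both sides by (p - 5)(p + 6):
(p + 6) - 6(p - 5) = -4(p - 5)(p + 6).
Expand and collect terms: -4p^2 + p + 84 = 0.
By the quadratic formula, p = (-1 +/- sqrt(1345)) / -8, so p ~= -4.4593 or p ~= 4.7093.
Neither value makes a denominator zero (p != 5, p != -6), so both are valid.

p = -4.4593 or p = 4.7093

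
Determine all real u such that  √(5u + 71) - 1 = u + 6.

u = 2

Isolate the radical: √(5u + 71) = u + 7.
Square both sides: 5u + 71 = (u + 7)².
Expand and rearrange: u² + 9u - 22 = 0.
Solving gives u = 2 or u = -11.
Check each candidate in the original equation:
  u = 2: √(81) = 9, while u + 7 = 9 — valid.
  u = -11: √(16) = 4, while u + 7 = -4 — extraneous.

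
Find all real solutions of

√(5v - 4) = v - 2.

v = 8

Square both sides: 5v - 4 = (v - 2)².
Expand and rearrange: v² - 9v + 8 = 0.
Solving gives v = 8 or v = 1.
Check each candidate in the original equation:
  v = 8: √(36) = 6, while v - 2 = 6 — valid.
  v = 1: √(1) = 1, while v - 2 = -1 — extraneous.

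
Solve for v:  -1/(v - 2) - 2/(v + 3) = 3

v = -3.708 or v = 1.708

Multiply both sides by (v - 2)(v + 3):
-(v + 3) - 2(v - 2) = 3(v - 2)(v + 3).
Expand and collect terms: 3v^2 + 6v - 19 = 0.
By the quadratic formula, v = (-6 +/- sqrt(264)) / 6, so v ~= 1.708 or v ~= -3.708.
Neither value makes a denominator zero (v != 2, v != -3), so both are valid.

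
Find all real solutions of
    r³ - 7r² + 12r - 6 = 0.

Possible rational roots are divisors of -6. Testing r = 1 gives 0, so (r - 1) is a factor.
Divide: r³ - 7r² + 12r - 6 = (r - 1)(r² - 6r + 6).
Apply the quadratic formula to r² - 6r + 6 = 0: r = (6 ± √12)/2, i.e. r ≈ 4.7321 or r ≈ 1.2679.

r = 1 or r = 1.2679 or r = 4.7321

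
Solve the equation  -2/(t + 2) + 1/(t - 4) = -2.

t = -0.886 or t = 3.386

Multiply both sides by (t + 2)(t - 4):
-2(t - 4) + (t + 2) = -2(t + 2)(t - 4).
Expand and collect terms: -2t^2 + 5t + 6 = 0.
By the quadratic formula, t = (-5 +/- sqrt(73)) / -4, so t ~= -0.886 or t ~= 3.386.
Neither value makes a denominator zero (t != -2, t != 4), so both are valid.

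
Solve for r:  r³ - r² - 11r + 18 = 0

Possible rational roots are divisors of 18. Testing r = 2 gives 0, so (r - 2) is a factor.
Divide: r³ - r² - 11r + 18 = (r - 2)(r² + r - 9).
Apply the quadratic formula to r² + r - 9 = 0: r = (-1 ± √37)/2, i.e. r ≈ 2.5414 or r ≈ -3.5414.

r = -3.5414 or r = 2 or r = 2.5414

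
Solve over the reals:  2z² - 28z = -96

Bring every term to one side: 2z² - 28z + 96 = 0.
Factor: 2(z - 6)(z - 8) = 0.
So z = 6 or z = 8.

z = 6 or z = 8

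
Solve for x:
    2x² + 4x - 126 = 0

Factor: 2(x - 7)(x + 9) = 0.
So x = 7 or x = -9.

x = -9 or x = 7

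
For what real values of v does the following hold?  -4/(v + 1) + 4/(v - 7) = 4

v = -1.899 or v = 7.899

Multiply both sides by (v + 1)(v - 7):
-4(v - 7) + 4(v + 1) = 4(v + 1)(v - 7).
Expand and collect terms: 4v² - 24v - 60 = 0.
By the quadratic formula, v = (24 ± √1536) / 8, so v ≈ 7.899 or v ≈ -1.899.
Neither value makes a denominator zero (v ≠ -1, v ≠ 7), so both are valid.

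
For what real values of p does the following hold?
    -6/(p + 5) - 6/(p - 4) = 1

p = -14 or p = 1

Multiply both sides by (p + 5)(p - 4):
-6(p - 4) - 6(p + 5) = (p + 5)(p - 4).
Expand and collect terms: p² + 13p - 14 = 0.
Factor or apply the quadratic formula: p = 1 or p = -14.
Neither value makes a denominator zero (p ≠ -5, p ≠ 4), so both are valid.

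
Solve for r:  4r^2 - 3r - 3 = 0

r = -0.5687 or r = 1.3187

Discriminant: (-3)^2 - 4*4*(-3) = 57.
Quadratic formula: r = (3 +/- sqrt(57)) / 8.
So r = 3/8 + sqrt(57)/8 ~= 1.3187 or r = 3/8 - sqrt(57)/8 ~= -0.5687.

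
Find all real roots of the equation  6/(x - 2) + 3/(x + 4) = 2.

x = -3.0584 or x = 5.5584

Multiply both sides by (x - 2)(x + 4):
6(x + 4) + 3(x - 2) = 2(x - 2)(x + 4).
Expand and collect terms: 2x² - 5x - 34 = 0.
By the quadratic formula, x = (5 ± √297) / 4, so x ≈ 5.5584 or x ≈ -3.0584.
Neither value makes a denominator zero (x ≠ 2, x ≠ -4), so both are valid.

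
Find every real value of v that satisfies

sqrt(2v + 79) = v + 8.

v = 1

Square both sides: 2v + 79 = (v + 8)^2.
Expand and rearrange: v^2 + 14v - 15 = 0.
Solving gives v = 1 or v = -15.
Check each candidate in the original equation:
  v = 1: sqrt(81) = 9, while v + 8 = 9 — valid.
  v = -15: sqrt(49) = 7, while v + 8 = -7 — extraneous.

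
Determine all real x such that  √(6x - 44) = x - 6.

x = 8 or x = 10

Square both sides: 6x - 44 = (x - 6)².
Expand and rearrange: x² - 18x + 80 = 0.
Solving gives x = 10 or x = 8.
Check each candidate in the original equation:
  x = 10: √(16) = 4, while x - 6 = 4 — valid.
  x = 8: √(4) = 2, while x - 6 = 2 — valid.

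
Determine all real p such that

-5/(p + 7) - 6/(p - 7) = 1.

p = -14 or p = 3

Multiply both sides by (p + 7)(p - 7):
-5(p - 7) - 6(p + 7) = (p + 7)(p - 7).
Expand and collect terms: p² + 11p - 42 = 0.
Factor or apply the quadratic formula: p = 3 or p = -14.
Neither value makes a denominator zero (p ≠ -7, p ≠ 7), so both are valid.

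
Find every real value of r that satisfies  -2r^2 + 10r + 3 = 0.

r = -0.2839 or r = 5.2839

Discriminant: (10)^2 - 4*(-2)*3 = 124.
Quadratic formula: r = (-10 +/- sqrt(124)) / (-4).
So r = 5/2 - sqrt(31)/2 ~= -0.2839 or r = 5/2 + sqrt(31)/2 ~= 5.2839.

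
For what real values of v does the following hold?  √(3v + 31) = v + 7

Square both sides: 3v + 31 = (v + 7)².
Expand and rearrange: v² + 11v + 18 = 0.
Solving gives v = -2 or v = -9.
Check each candidate in the original equation:
  v = -2: √(25) = 5, while v + 7 = 5 — valid.
  v = -9: √(4) = 2, while v + 7 = -2 — extraneous.

v = -2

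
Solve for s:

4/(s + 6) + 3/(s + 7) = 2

Multiply both sides by (s + 6)(s + 7):
4(s + 7) + 3(s + 6) = 2(s + 6)(s + 7).
Expand and collect terms: 2s² + 19s + 38 = 0.
By the quadratic formula, s = (-19 ± √57) / 4, so s ≈ -2.8625 or s ≈ -6.6375.
Neither value makes a denominator zero (s ≠ -6, s ≠ -7), so both are valid.

s = -6.6375 or s = -2.8625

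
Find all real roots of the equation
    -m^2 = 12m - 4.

Rearrange to standard form: -m^2 - 12m + 4 = 0.
Discriminant: (-12)^2 - 4*(-1)*4 = 160.
Quadratic formula: m = (12 +/- sqrt(160)) / (-2).
So m = -2*sqrt(10) - 6 ~= -12.3246 or m = -6 + 2*sqrt(10) ~= 0.3246.

m = -12.3246 or m = 0.3246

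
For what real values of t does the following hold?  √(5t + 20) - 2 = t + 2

Isolate the radical: √(5t + 20) = t + 4.
Square both sides: 5t + 20 = (t + 4)².
Expand and rearrange: t² + 3t - 4 = 0.
Solving gives t = 1 or t = -4.
Check each candidate in the original equation:
  t = 1: √(25) = 5, while t + 4 = 5 — valid.
  t = -4: √(0) = 0, while t + 4 = 0 — valid.

t = -4 or t = 1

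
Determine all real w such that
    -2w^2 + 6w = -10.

w = -1.1926 or w = 4.1926

Rearrange to standard form: -2w^2 + 6w + 10 = 0.
Discriminant: (6)^2 - 4*(-2)*10 = 116.
Quadratic formula: w = (-6 +/- sqrt(116)) / (-4).
So w = 3/2 - sqrt(29)/2 ~= -1.1926 or w = 3/2 + sqrt(29)/2 ~= 4.1926.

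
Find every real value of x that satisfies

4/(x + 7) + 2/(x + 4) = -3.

x = -8.5616 or x = -4.4384

Multiply both sides by (x + 7)(x + 4):
4(x + 4) + 2(x + 7) = -3(x + 7)(x + 4).
Expand and collect terms: -3x² - 39x - 114 = 0.
By the quadratic formula, x = (39 ± √153) / -6, so x ≈ -8.5616 or x ≈ -4.4384.
Neither value makes a denominator zero (x ≠ -7, x ≠ -4), so both are valid.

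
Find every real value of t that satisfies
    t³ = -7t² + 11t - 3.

Rearrange: t³ + 7t² - 11t + 3 = 0.
Possible rational roots are divisors of 3. Testing t = 1 gives 0, so (t - 1) is a factor.
Divide: t³ + 7t² - 11t + 3 = (t - 1)(t² + 8t - 3).
Apply the quadratic formula to t² + 8t - 3 = 0: t = (-8 ± √76)/2, i.e. t ≈ 0.3589 or t ≈ -8.3589.

t = -8.3589 or t = 0.3589 or t = 1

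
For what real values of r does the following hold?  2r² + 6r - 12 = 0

Discriminant: (6)² − 4·2·(-12) = 132.
Quadratic formula: r = (-6 ± √132) / 4.
So r = -3/2 + √(33)/2 ≈ 1.3723 or r = -√(33)/2 - 3/2 ≈ -4.3723.

r = -4.3723 or r = 1.3723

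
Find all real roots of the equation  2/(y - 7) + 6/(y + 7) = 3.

Multiply both sides by (y - 7)(y + 7):
2(y + 7) + 6(y - 7) = 3(y - 7)(y + 7).
Expand and collect terms: 3y² - 8y - 119 = 0.
By the quadratic formula, y = (8 ± √1492) / 6, so y ≈ 7.7711 or y ≈ -5.1044.
Neither value makes a denominator zero (y ≠ 7, y ≠ -7), so both are valid.

y = -5.1044 or y = 7.7711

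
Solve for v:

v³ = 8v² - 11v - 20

Rearrange: v³ - 8v² + 11v + 20 = 0.
Possible rational roots are divisors of 20. Testing v = 4 gives 0, so (v - 4) is a factor.
Divide: v³ - 8v² + 11v + 20 = (v - 4)(v² - 4v - 5).
Factor the quadratic: v = 5 or v = -1.

v = -1 or v = 4 or v = 5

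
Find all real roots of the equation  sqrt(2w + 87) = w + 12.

w = -3

Square both sides: 2w + 87 = (w + 12)^2.
Expand and rearrange: w^2 + 22w + 57 = 0.
Solving gives w = -3 or w = -19.
Check each candidate in the original equation:
  w = -3: sqrt(81) = 9, while w + 12 = 9 — valid.
  w = -19: sqrt(49) = 7, while w + 12 = -7 — extraneous.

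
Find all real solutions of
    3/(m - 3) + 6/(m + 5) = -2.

Multiply both sides by (m - 3)(m + 5):
3(m + 5) + 6(m - 3) = -2(m - 3)(m + 5).
Expand and collect terms: -2m² - 13m + 33 = 0.
By the quadratic formula, m = (13 ± √433) / -4, so m ≈ -8.4522 or m ≈ 1.9522.
Neither value makes a denominator zero (m ≠ 3, m ≠ -5), so both are valid.

m = -8.4522 or m = 1.9522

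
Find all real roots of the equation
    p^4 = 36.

p = -2.4495 or p = 2.4495

Let u = p^2. The equation becomes u^2 - 36 = 0.
Factor: (u - 6)(u + 6) = 0, so u = 6 or u = -6.
p^2 = 6 gives p = +/-sqrt(6) ~= +/-2.4495.
p^2 = -6 < 0 has no real solution.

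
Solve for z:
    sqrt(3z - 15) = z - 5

Square both sides: 3z - 15 = (z - 5)^2.
Expand and rearrange: z^2 - 13z + 40 = 0.
Solving gives z = 8 or z = 5.
Check each candidate in the original equation:
  z = 8: sqrt(9) = 3, while z - 5 = 3 — valid.
  z = 5: sqrt(0) = 0, while z - 5 = 0 — valid.

z = 5 or z = 8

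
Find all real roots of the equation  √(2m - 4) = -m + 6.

Square both sides: 2m - 4 = (-m + 6)².
Expand and rearrange: m² - 14m + 40 = 0.
Solving gives m = 10 or m = 4.
Check each candidate in the original equation:
  m = 10: √(16) = 4, while -m + 6 = -4 — extraneous.
  m = 4: √(4) = 2, while -m + 6 = 2 — valid.

m = 4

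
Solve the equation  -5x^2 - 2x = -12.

Rearrange to standard form: -5x^2 - 2x + 12 = 0.
Discriminant: (-2)^2 - 4*(-5)*12 = 244.
Quadratic formula: x = (2 +/- sqrt(244)) / (-10).
So x = -sqrt(61)/5 - 1/5 ~= -1.762 or x = -1/5 + sqrt(61)/5 ~= 1.362.

x = -1.762 or x = 1.362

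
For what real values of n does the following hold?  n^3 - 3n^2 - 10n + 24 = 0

n = -3 or n = 2 or n = 4

Possible rational roots are divisors of 24. Testing n = -3 gives 0, so (n + 3) is a factor.
Divide: n^3 - 3n^2 - 10n + 24 = (n + 3)(n^2 - 6n + 8).
Factor the quadratic: n = 4 or n = 2.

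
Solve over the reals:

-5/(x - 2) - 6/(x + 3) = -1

Multiply both sides by (x - 2)(x + 3):
-5(x + 3) - 6(x - 2) = -(x - 2)(x + 3).
Expand and collect terms: -x² + 10x + 9 = 0.
By the quadratic formula, x = (-10 ± √136) / -2, so x ≈ -0.831 or x ≈ 10.831.
Neither value makes a denominator zero (x ≠ 2, x ≠ -3), so both are valid.

x = -0.831 or x = 10.831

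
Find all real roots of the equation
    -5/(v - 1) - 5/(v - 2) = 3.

v = -1.9067 or v = 1.5734

Multiply both sides by (v - 1)(v - 2):
-5(v - 2) - 5(v - 1) = 3(v - 1)(v - 2).
Expand and collect terms: 3v^2 + v - 9 = 0.
By the quadratic formula, v = (-1 +/- sqrt(109)) / 6, so v ~= 1.5734 or v ~= -1.9067.
Neither value makes a denominator zero (v != 1, v != 2), so both are valid.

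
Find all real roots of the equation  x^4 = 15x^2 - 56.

Let u = x^2. The equation becomes u^2 - 15u + 56 = 0.
Factor: (u - 8)(u - 7) = 0, so u = 8 or u = 7.
x^2 = 8 gives x = +/-2*sqrt(2) ~= +/-2.8284.
x^2 = 7 gives x = +/-sqrt(7) ~= +/-2.6458.

x = -2.8284 or x = -2.6458 or x = 2.6458 or x = 2.8284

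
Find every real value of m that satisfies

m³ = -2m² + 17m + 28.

m = -4.4142 or m = -1.5858 or m = 4

Rearrange: m³ + 2m² - 17m - 28 = 0.
Possible rational roots are divisors of -28. Testing m = 4 gives 0, so (m - 4) is a factor.
Divide: m³ + 2m² - 17m - 28 = (m - 4)(m² + 6m + 7).
Apply the quadratic formula to m² + 6m + 7 = 0: m = (-6 ± √8)/2, i.e. m ≈ -1.5858 or m ≈ -4.4142.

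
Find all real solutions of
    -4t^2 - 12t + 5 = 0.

t = -3.3708 or t = 0.3708

Discriminant: (-12)^2 - 4*(-4)*5 = 224.
Quadratic formula: t = (12 +/- sqrt(224)) / (-8).
So t = -sqrt(14)/2 - 3/2 ~= -3.3708 or t = -3/2 + sqrt(14)/2 ~= 0.3708.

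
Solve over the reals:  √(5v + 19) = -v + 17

Square both sides: 5v + 19 = (-v + 17)².
Expand and rearrange: v² - 39v + 270 = 0.
Solving gives v = 30 or v = 9.
Check each candidate in the original equation:
  v = 30: √(169) = 13, while -v + 17 = -13 — extraneous.
  v = 9: √(64) = 8, while -v + 17 = 8 — valid.

v = 9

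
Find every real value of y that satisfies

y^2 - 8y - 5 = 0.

Discriminant: (-8)^2 - 4*1*(-5) = 84.
Quadratic formula: y = (8 +/- sqrt(84)) / 2.
So y = 4 + sqrt(21) ~= 8.5826 or y = 4 - sqrt(21) ~= -0.5826.

y = -0.5826 or y = 8.5826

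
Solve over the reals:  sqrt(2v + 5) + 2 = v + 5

v = -2

Isolate the radical: sqrt(2v + 5) = v + 3.
Square both sides: 2v + 5 = (v + 3)^2.
Expand and rearrange: v^2 + 4v + 4 = 0.
This gives the repeated root v = -2.
Check in the original equation:
  v = -2: sqrt(1) = 1, while v + 3 = 1 — valid.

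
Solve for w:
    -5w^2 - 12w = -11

w = -3.1079 or w = 0.7079

Rearrange to standard form: -5w^2 - 12w + 11 = 0.
Discriminant: (-12)^2 - 4*(-5)*11 = 364.
Quadratic formula: w = (12 +/- sqrt(364)) / (-10).
So w = -sqrt(91)/5 - 6/5 ~= -3.1079 or w = -6/5 + sqrt(91)/5 ~= 0.7079.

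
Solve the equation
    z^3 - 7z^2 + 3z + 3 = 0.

Possible rational roots are divisors of 3. Testing z = 1 gives 0, so (z - 1) is a factor.
Divide: z^3 - 7z^2 + 3z + 3 = (z - 1)(z^2 - 6z - 3).
Apply the quadratic formula to z^2 - 6z - 3 = 0: z = (6 +/- sqrt(48))/2, i.e. z ~= 6.4641 or z ~= -0.4641.

z = -0.4641 or z = 1 or z = 6.4641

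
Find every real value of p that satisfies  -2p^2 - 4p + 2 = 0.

p = -2.4142 or p = 0.4142

Discriminant: (-4)^2 - 4*(-2)*2 = 32.
Quadratic formula: p = (4 +/- sqrt(32)) / (-4).
So p = -sqrt(2) - 1 ~= -2.4142 or p = -1 + sqrt(2) ~= 0.4142.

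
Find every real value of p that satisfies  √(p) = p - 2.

p = 4

Square both sides: p = (p - 2)².
Expand and rearrange: p² - 5p + 4 = 0.
Solving gives p = 4 or p = 1.
Check each candidate in the original equation:
  p = 4: √(4) = 2, while p - 2 = 2 — valid.
  p = 1: √(1) = 1, while p - 2 = -1 — extraneous.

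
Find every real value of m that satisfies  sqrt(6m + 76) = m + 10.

Square both sides: 6m + 76 = (m + 10)^2.
Expand and rearrange: m^2 + 14m + 24 = 0.
Solving gives m = -2 or m = -12.
Check each candidate in the original equation:
  m = -2: sqrt(64) = 8, while m + 10 = 8 — valid.
  m = -12: sqrt(4) = 2, while m + 10 = -2 — extraneous.

m = -2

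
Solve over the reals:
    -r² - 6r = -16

Bring every term to one side: -r² - 6r + 16 = 0.
Factor: -1(r - 2)(r + 8) = 0.
So r = 2 or r = -8.

r = -8 or r = 2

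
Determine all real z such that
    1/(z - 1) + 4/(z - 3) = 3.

z = 1.1919 or z = 4.4748

Multiply both sides by (z - 1)(z - 3):
(z - 3) + 4(z - 1) = 3(z - 1)(z - 3).
Expand and collect terms: 3z² - 17z + 16 = 0.
By the quadratic formula, z = (17 ± √97) / 6, so z ≈ 4.4748 or z ≈ 1.1919.
Neither value makes a denominator zero (z ≠ 1, z ≠ 3), so both are valid.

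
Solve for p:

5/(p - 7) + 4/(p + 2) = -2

p = -4.5523 or p = 5.0523

Multiply both sides by (p - 7)(p + 2):
5(p + 2) + 4(p - 7) = -2(p - 7)(p + 2).
Expand and collect terms: -2p^2 + p + 46 = 0.
By the quadratic formula, p = (-1 +/- sqrt(369)) / -4, so p ~= -4.5523 or p ~= 5.0523.
Neither value makes a denominator zero (p != 7, p != -2), so both are valid.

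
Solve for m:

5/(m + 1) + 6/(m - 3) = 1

m = 0.4792 or m = 12.5208

Multiply both sides by (m + 1)(m - 3):
5(m - 3) + 6(m + 1) = (m + 1)(m - 3).
Expand and collect terms: m² - 13m + 6 = 0.
By the quadratic formula, m = (13 ± √145) / 2, so m ≈ 12.5208 or m ≈ 0.4792.
Neither value makes a denominator zero (m ≠ -1, m ≠ 3), so both are valid.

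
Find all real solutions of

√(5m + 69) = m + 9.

m = -1

Square both sides: 5m + 69 = (m + 9)².
Expand and rearrange: m² + 13m + 12 = 0.
Solving gives m = -1 or m = -12.
Check each candidate in the original equation:
  m = -1: √(64) = 8, while m + 9 = 8 — valid.
  m = -12: √(9) = 3, while m + 9 = -3 — extraneous.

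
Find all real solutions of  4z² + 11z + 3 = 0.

z = -2.443 or z = -0.307

Discriminant: (11)² − 4·4·3 = 73.
Quadratic formula: z = (-11 ± √73) / 8.
So z = -11/8 + √(73)/8 ≈ -0.307 or z = -11/8 - √(73)/8 ≈ -2.443.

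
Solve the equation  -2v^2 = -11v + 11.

Rearrange to standard form: -2v^2 + 11v - 11 = 0.
Discriminant: (11)^2 - 4*(-2)*(-11) = 33.
Quadratic formula: v = (-11 +/- sqrt(33)) / (-4).
So v = 11/4 - sqrt(33)/4 ~= 1.3139 or v = sqrt(33)/4 + 11/4 ~= 4.1861.

v = 1.3139 or v = 4.1861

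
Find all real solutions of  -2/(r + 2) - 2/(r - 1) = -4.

Multiply both sides by (r + 2)(r - 1):
-2(r - 1) - 2(r + 2) = -4(r + 2)(r - 1).
Expand and collect terms: -4r^2 + 10 = 0.
By the quadratic formula, r = (0 +/- sqrt(160)) / -8, so r ~= -1.5811 or r ~= 1.5811.
Neither value makes a denominator zero (r != -2, r != 1), so both are valid.

r = -1.5811 or r = 1.5811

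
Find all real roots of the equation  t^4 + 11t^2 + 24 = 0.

No real solutions.

Let u = t^2. The equation becomes u^2 + 11u + 24 = 0.
Factor: (u + 3)(u + 8) = 0, so u = -3 or u = -8.
t^2 = -3 < 0 has no real solution.
t^2 = -8 < 0 has no real solution.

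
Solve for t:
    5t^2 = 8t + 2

Rearrange to standard form: 5t^2 - 8t - 2 = 0.
Discriminant: (-8)^2 - 4*5*(-2) = 104.
Quadratic formula: t = (8 +/- sqrt(104)) / 10.
So t = 4/5 + sqrt(26)/5 ~= 1.8198 or t = 4/5 - sqrt(26)/5 ~= -0.2198.

t = -0.2198 or t = 1.8198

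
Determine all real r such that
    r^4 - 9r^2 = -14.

r = -2.6458 or r = -1.4142 or r = 1.4142 or r = 2.6458

Let u = r^2. The equation becomes u^2 - 9u + 14 = 0.
Factor: (u - 7)(u - 2) = 0, so u = 7 or u = 2.
r^2 = 7 gives r = +/-sqrt(7) ~= +/-2.6458.
r^2 = 2 gives r = +/-sqrt(2) ~= +/-1.4142.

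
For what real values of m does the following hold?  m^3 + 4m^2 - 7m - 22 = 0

m = -4.4641 or m = -2 or m = 2.4641

Possible rational roots are divisors of -22. Testing m = -2 gives 0, so (m + 2) is a factor.
Divide: m^3 + 4m^2 - 7m - 22 = (m + 2)(m^2 + 2m - 11).
Apply the quadratic formula to m^2 + 2m - 11 = 0: m = (-2 +/- sqrt(48))/2, i.e. m ~= 2.4641 or m ~= -4.4641.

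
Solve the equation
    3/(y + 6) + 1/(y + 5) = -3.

Multiply both sides by (y + 6)(y + 5):
3(y + 5) + (y + 6) = -3(y + 6)(y + 5).
Expand and collect terms: -3y² - 37y - 111 = 0.
By the quadratic formula, y = (37 ± √37) / -6, so y ≈ -7.1805 or y ≈ -5.1529.
Neither value makes a denominator zero (y ≠ -6, y ≠ -5), so both are valid.

y = -7.1805 or y = -5.1529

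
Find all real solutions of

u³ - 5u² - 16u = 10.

u = -1.3589 or u = -1 or u = 7.3589

Rearrange: u³ - 5u² - 16u - 10 = 0.
Possible rational roots are divisors of -10. Testing u = -1 gives 0, so (u + 1) is a factor.
Divide: u³ - 5u² - 16u - 10 = (u + 1)(u² - 6u - 10).
Apply the quadratic formula to u² - 6u - 10 = 0: u = (6 ± √76)/2, i.e. u ≈ 7.3589 or u ≈ -1.3589.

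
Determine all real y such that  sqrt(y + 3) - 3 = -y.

y = 1

Isolate the radical: sqrt(y + 3) = -y + 3.
Square both sides: y + 3 = (-y + 3)^2.
Expand and rearrange: y^2 - 7y + 6 = 0.
Solving gives y = 6 or y = 1.
Check each candidate in the original equation:
  y = 6: sqrt(9) = 3, while -y + 3 = -3 — extraneous.
  y = 1: sqrt(4) = 2, while -y + 3 = 2 — valid.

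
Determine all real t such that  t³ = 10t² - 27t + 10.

t = 0.4384 or t = 4.5616 or t = 5

Rearrange: t³ - 10t² + 27t - 10 = 0.
Possible rational roots are divisors of -10. Testing t = 5 gives 0, so (t - 5) is a factor.
Divide: t³ - 10t² + 27t - 10 = (t - 5)(t² - 5t + 2).
Apply the quadratic formula to t² - 5t + 2 = 0: t = (5 ± √17)/2, i.e. t ≈ 4.5616 or t ≈ 0.4384.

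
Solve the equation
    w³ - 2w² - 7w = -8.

w = -2.3723 or w = 1 or w = 3.3723

Rearrange: w³ - 2w² - 7w + 8 = 0.
Possible rational roots are divisors of 8. Testing w = 1 gives 0, so (w - 1) is a factor.
Divide: w³ - 2w² - 7w + 8 = (w - 1)(w² - w - 8).
Apply the quadratic formula to w² - w - 8 = 0: w = (1 ± √33)/2, i.e. w ≈ 3.3723 or w ≈ -2.3723.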